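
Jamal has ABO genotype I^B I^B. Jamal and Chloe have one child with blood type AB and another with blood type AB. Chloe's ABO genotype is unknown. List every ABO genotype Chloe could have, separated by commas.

For each candidate genotype of Chloe, check whether crossing it with I^B I^B can produce every observed child phenotype.
  I^A I^A → possible child types {AB} ✓
  I^A I^B → possible child types {B, AB} ✓
  I^A i → possible child types {B, AB} ✓
  I^B I^B → possible child types {B} ✗
  I^B i → possible child types {B} ✗
  i i → possible child types {B} ✗

I^A I^A, I^A I^B, I^A i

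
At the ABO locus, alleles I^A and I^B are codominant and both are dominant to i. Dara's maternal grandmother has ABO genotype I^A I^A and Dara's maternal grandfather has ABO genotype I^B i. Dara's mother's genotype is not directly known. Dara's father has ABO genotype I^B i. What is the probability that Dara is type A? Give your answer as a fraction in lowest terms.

Dara's mother's ABO genotype from I^A I^A × I^B i: 1/2 I^A I^B, 1/2 I^A i.
Crossing each possibility with the father I^B i and summing P(type A): 1/2·1/4 + 1/2·1/4 = 1/4.

1/4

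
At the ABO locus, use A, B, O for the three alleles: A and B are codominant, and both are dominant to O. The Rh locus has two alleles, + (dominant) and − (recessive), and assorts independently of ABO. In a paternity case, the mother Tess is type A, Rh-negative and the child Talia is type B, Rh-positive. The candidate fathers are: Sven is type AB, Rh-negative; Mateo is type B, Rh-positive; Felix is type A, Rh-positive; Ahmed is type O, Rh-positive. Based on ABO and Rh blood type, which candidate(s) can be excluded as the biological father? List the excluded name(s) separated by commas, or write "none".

Sven, Felix, Ahmed

A candidate is excluded only if no genotype consistent with his phenotype could produce a type B, Rh-positive child with a type A, Rh-negative mother.
Sven (type AB, Rh-): no genotype consistent with that phenotype can produce a type-B Rh+ child with a type-A mother.
Felix (type A, Rh+): no genotype consistent with that phenotype can produce a type-B Rh+ child with a type-A mother.
Ahmed (type O, Rh+): no genotype consistent with that phenotype can produce a type-B Rh+ child with a type-A mother.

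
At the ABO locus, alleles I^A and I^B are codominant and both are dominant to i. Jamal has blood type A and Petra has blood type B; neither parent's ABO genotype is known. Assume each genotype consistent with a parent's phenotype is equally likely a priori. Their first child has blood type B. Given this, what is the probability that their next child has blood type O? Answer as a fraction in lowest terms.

1/12

Possible genotypes: Jamal ∈ {I^A I^A, I^A i}; Petra ∈ {I^B I^B, I^B i}.
Weight each parental genotype pair by prior × P(type-B child):
  I^A i × I^B I^B: posterior weight 2/3; P(next child type O) = 0.
  I^A i × I^B i: posterior weight 1/3; P(next child type O) = 1/4.
Weighted sum = 1/12.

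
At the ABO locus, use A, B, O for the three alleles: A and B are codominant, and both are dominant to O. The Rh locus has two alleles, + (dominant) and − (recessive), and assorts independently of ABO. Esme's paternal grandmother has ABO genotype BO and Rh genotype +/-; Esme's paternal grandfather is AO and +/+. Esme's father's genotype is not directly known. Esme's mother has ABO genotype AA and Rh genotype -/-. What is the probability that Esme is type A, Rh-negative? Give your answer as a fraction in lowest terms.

3/16

Esme's father's ABO genotype from BO × AO: 1/4 AB, 1/4 AO, 1/4 BO, 1/4 OO.
Crossing each possibility with the mother AA and summing P(type A): 1/4·1/2 + 1/4·1 + 1/4·1/2 + 1/4·1 = 3/4.
Similarly for Rh via the father's Rh distribution: P(Rh-) = 1/4.
Independent loci: 3/4 × 1/4 = 3/16.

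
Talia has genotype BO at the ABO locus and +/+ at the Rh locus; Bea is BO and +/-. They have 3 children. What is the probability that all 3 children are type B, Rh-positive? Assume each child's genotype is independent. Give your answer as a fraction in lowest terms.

27/64

ABO cross BO × BO → 1/4 O, 3/4 B.
Rh cross +/+ × +/- → 1 Rh+; so P(type B, Rh-positive) = 3/4 × 1 = 3/4 per child.
All 3 independent: (3/4)^3 = 27/64.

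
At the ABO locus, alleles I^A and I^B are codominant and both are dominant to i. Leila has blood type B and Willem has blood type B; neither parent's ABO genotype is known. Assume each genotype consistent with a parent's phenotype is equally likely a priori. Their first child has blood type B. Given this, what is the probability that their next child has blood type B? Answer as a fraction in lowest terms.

Possible genotypes: Leila ∈ {I^B I^B, I^B i}; Willem ∈ {I^B I^B, I^B i}.
Weight each parental genotype pair by prior × P(type-B child):
  I^B I^B × I^B I^B: posterior weight 4/15; P(next child type B) = 1.
  I^B I^B × I^B i: posterior weight 4/15; P(next child type B) = 1.
  I^B i × I^B I^B: posterior weight 4/15; P(next child type B) = 1.
  I^B i × I^B i: posterior weight 1/5; P(next child type B) = 3/4.
Weighted sum = 19/20.

19/20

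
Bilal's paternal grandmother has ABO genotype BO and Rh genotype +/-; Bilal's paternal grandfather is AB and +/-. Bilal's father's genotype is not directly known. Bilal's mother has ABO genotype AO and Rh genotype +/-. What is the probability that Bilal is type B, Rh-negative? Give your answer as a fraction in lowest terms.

Bilal's father's ABO genotype from BO × AB: 1/4 AB, 1/4 AO, 1/4 BB, 1/4 BO.
Crossing each possibility with the mother AO and summing P(type B): 1/4·1/4 + 1/4·0 + 1/4·1/2 + 1/4·1/4 = 1/4.
Similarly for Rh via the father's Rh distribution: P(Rh-) = 1/4.
Independent loci: 1/4 × 1/4 = 1/16.

1/16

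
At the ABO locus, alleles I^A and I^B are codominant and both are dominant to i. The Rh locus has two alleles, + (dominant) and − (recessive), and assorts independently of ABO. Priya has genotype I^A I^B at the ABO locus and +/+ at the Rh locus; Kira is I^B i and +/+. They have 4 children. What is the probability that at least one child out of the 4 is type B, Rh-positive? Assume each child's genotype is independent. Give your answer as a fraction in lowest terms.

15/16

ABO cross I^A I^B × I^B i → 1/4 A, 1/2 B, 1/4 AB.
Rh cross +/+ × +/+ → 1 Rh+; so P(type B, Rh-positive) = 1/2 × 1 = 1/2 per child.
P(none) = (1/2)^4 = 1/16; P(at least one) = 1 − 1/16 = 15/16.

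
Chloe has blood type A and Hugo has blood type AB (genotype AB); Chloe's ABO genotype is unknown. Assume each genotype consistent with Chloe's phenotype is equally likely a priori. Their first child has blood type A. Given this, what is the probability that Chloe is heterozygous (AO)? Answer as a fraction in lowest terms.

Possible genotypes: Chloe ∈ {AA, AO}; Hugo ∈ {AB}.
Weight each parental genotype pair by prior × P(type-A child):
  AA × AB: posterior weight 1/2.
  AO × AB: posterior weight 1/2.
Sum the posterior weight over pairs where Chloe is AO: 1/2.

1/2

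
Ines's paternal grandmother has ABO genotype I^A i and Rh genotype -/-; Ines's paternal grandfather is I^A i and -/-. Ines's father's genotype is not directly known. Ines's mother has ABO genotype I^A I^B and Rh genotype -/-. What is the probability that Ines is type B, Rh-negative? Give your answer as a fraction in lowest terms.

1/4

Ines's father's ABO genotype from I^A i × I^A i: 1/4 I^A I^A, 1/2 I^A i, 1/4 i i.
Crossing each possibility with the mother I^A I^B and summing P(type B): 1/4·0 + 1/2·1/4 + 1/4·1/2 = 1/4.
Similarly for Rh via the father's Rh distribution: P(Rh-) = 1.
Independent loci: 1/4 × 1 = 1/4.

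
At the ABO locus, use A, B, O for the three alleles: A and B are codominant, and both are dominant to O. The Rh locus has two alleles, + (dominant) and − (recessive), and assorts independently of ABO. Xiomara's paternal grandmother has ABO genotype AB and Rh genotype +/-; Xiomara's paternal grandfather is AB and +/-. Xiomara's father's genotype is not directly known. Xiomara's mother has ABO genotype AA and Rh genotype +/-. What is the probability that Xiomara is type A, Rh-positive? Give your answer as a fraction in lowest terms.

3/8

Xiomara's father's ABO genotype from AB × AB: 1/4 AA, 1/2 AB, 1/4 BB.
Crossing each possibility with the mother AA and summing P(type A): 1/4·1 + 1/2·1/2 + 1/4·0 = 1/2.
Similarly for Rh via the father's Rh distribution: P(Rh+) = 3/4.
Independent loci: 1/2 × 3/4 = 3/8.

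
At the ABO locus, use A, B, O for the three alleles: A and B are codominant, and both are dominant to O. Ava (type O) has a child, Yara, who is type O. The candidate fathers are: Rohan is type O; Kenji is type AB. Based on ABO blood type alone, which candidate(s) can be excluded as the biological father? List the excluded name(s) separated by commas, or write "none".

A candidate is excluded only if no genotype consistent with his phenotype could produce a type O child with a type O mother.
Kenji (type AB): no genotype consistent with that phenotype can produce a type-O child with a type-O mother.

Kenji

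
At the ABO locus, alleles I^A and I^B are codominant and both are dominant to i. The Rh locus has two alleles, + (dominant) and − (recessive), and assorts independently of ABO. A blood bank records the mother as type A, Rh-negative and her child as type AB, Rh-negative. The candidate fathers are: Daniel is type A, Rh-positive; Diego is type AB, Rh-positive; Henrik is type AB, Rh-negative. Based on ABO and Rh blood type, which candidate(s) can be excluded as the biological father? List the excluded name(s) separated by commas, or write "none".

A candidate is excluded only if no genotype consistent with his phenotype could produce a type AB, Rh-negative child with a type A, Rh-negative mother.
Daniel (type A, Rh+): no genotype consistent with that phenotype can produce a type-AB Rh- child with a type-A mother.

Daniel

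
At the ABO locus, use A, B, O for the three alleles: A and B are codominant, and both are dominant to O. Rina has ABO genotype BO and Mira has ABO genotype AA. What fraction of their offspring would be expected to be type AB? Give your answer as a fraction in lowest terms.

ABO cross BO × AA → offspring phenotypes: 1/2 A, 1/2 AB.
So P(type AB) = 1/2.

1/2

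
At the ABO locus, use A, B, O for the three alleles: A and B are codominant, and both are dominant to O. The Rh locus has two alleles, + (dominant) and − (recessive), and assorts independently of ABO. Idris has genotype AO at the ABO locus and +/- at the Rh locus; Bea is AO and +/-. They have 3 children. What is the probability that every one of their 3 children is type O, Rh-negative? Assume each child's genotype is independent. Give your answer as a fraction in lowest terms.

ABO cross AO × AO → 1/4 O, 3/4 A.
Rh cross +/- × +/- → 3/4 Rh+, 1/4 Rh-; so P(type O, Rh-negative) = 1/4 × 1/4 = 1/16 per child.
All 3 independent: (1/16)^3 = 1/4096.

1/4096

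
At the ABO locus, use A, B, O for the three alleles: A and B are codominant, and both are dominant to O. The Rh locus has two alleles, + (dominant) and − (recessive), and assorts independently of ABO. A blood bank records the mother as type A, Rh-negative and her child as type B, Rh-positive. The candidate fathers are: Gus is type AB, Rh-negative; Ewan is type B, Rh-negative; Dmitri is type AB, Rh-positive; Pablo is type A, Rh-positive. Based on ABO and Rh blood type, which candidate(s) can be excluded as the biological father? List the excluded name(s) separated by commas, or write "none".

Gus, Ewan, Pablo

A candidate is excluded only if no genotype consistent with his phenotype could produce a type B, Rh-positive child with a type A, Rh-negative mother.
Gus (type AB, Rh-): no genotype consistent with that phenotype can produce a type-B Rh+ child with a type-A mother.
Ewan (type B, Rh-): no genotype consistent with that phenotype can produce a type-B Rh+ child with a type-A mother.
Pablo (type A, Rh+): no genotype consistent with that phenotype can produce a type-B Rh+ child with a type-A mother.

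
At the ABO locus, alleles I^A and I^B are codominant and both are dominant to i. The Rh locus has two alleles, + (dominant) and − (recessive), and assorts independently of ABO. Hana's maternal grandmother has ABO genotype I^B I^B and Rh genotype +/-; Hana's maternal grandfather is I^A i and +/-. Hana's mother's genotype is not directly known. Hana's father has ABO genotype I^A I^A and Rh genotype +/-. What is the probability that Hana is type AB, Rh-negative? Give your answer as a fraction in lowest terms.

Hana's mother's ABO genotype from I^B I^B × I^A i: 1/2 I^A I^B, 1/2 I^B i.
Crossing each possibility with the father I^A I^A and summing P(type AB): 1/2·1/2 + 1/2·1/2 = 1/2.
Similarly for Rh via the mother's Rh distribution: P(Rh-) = 1/4.
Independent loci: 1/2 × 1/4 = 1/8.

1/8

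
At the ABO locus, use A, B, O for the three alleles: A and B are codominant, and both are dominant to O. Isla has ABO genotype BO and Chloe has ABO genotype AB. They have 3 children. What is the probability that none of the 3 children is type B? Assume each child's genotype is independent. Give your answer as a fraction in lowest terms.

ABO cross BO × AB → 1/4 A, 1/2 B, 1/4 AB.
So P(type B) = 1/2 per child.
P(not type B) = 1/2 for one child; (1/2)^3 = 1/8.

1/8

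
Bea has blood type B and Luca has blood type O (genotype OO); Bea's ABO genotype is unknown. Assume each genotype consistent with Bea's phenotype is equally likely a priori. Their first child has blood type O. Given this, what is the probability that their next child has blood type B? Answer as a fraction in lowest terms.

1/2

Possible genotypes: Bea ∈ {BB, BO}; Luca ∈ {OO}.
Weight each parental genotype pair by prior × P(type-O child):
  BO × OO: posterior weight 1; P(next child type B) = 1/2.
Weighted sum = 1/2.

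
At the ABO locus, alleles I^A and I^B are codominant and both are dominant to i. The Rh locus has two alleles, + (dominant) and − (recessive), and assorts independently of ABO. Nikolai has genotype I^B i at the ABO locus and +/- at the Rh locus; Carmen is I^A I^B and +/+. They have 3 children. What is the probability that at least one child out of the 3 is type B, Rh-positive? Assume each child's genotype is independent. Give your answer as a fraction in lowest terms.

7/8

ABO cross I^B i × I^A I^B → 1/4 A, 1/2 B, 1/4 AB.
Rh cross +/- × +/+ → 1 Rh+; so P(type B, Rh-positive) = 1/2 × 1 = 1/2 per child.
P(none) = (1/2)^3 = 1/8; P(at least one) = 1 − 1/8 = 7/8.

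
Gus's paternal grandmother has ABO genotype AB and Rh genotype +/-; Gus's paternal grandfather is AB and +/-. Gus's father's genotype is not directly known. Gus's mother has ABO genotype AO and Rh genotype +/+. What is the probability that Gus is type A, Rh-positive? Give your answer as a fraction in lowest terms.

Gus's father's ABO genotype from AB × AB: 1/4 AA, 1/2 AB, 1/4 BB.
Crossing each possibility with the mother AO and summing P(type A): 1/4·1 + 1/2·1/2 + 1/4·0 = 1/2.
Similarly for Rh via the father's Rh distribution: P(Rh+) = 1.
Independent loci: 1/2 × 1 = 1/2.

1/2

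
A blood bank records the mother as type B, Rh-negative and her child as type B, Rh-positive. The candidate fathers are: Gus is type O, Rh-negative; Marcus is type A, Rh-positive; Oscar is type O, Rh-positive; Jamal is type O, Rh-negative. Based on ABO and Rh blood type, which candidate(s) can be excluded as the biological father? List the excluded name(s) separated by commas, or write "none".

Gus, Jamal

A candidate is excluded only if no genotype consistent with his phenotype could produce a type B, Rh-positive child with a type B, Rh-negative mother.
Gus (type O, Rh-): no genotype consistent with that phenotype can produce a type-B Rh+ child with a type-B mother.
Jamal (type O, Rh-): no genotype consistent with that phenotype can produce a type-B Rh+ child with a type-B mother.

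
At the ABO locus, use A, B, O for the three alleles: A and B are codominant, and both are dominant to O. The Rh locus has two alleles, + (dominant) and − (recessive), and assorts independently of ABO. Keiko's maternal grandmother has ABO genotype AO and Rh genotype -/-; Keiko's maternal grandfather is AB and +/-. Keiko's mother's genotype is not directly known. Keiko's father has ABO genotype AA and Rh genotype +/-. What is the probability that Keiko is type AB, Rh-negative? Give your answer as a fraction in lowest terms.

Keiko's mother's ABO genotype from AO × AB: 1/4 AA, 1/4 AB, 1/4 AO, 1/4 BO.
Crossing each possibility with the father AA and summing P(type AB): 1/4·0 + 1/4·1/2 + 1/4·0 + 1/4·1/2 = 1/4.
Similarly for Rh via the mother's Rh distribution: P(Rh-) = 3/8.
Independent loci: 1/4 × 3/8 = 3/32.

3/32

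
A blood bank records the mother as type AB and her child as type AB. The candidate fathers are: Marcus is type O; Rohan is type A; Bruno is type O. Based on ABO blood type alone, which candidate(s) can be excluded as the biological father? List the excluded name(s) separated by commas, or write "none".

Marcus, Bruno

A candidate is excluded only if no genotype consistent with his phenotype could produce a type AB child with a type AB mother.
Marcus (type O): no genotype consistent with that phenotype can produce a type-AB child with a type-AB mother.
Bruno (type O): no genotype consistent with that phenotype can produce a type-AB child with a type-AB mother.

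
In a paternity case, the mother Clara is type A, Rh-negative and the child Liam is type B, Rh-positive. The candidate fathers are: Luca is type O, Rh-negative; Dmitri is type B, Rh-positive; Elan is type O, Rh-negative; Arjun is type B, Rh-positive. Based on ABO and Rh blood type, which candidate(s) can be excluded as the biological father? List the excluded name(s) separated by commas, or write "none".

A candidate is excluded only if no genotype consistent with his phenotype could produce a type B, Rh-positive child with a type A, Rh-negative mother.
Luca (type O, Rh-): no genotype consistent with that phenotype can produce a type-B Rh+ child with a type-A mother.
Elan (type O, Rh-): no genotype consistent with that phenotype can produce a type-B Rh+ child with a type-A mother.

Luca, Elan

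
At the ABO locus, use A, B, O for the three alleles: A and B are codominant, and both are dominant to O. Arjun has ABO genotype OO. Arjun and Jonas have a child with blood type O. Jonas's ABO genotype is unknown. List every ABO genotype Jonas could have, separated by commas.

For each candidate genotype of Jonas, check whether crossing it with OO can produce every observed child phenotype.
  AA → possible child types {A} ✗
  AB → possible child types {A, B} ✗
  AO → possible child types {O, A} ✓
  BB → possible child types {B} ✗
  BO → possible child types {O, B} ✓
  OO → possible child types {O} ✓

AO, BO, OO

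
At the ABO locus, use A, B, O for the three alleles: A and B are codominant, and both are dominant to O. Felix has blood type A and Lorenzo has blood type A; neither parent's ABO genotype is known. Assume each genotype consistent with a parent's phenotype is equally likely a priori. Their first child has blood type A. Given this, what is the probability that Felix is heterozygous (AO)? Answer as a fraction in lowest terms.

7/15

Possible genotypes: Felix ∈ {AA, AO}; Lorenzo ∈ {AA, AO}.
Weight each parental genotype pair by prior × P(type-A child):
  AA × AA: posterior weight 4/15.
  AA × AO: posterior weight 4/15.
  AO × AA: posterior weight 4/15.
  AO × AO: posterior weight 1/5.
Sum the posterior weight over pairs where Felix is AO: 7/15.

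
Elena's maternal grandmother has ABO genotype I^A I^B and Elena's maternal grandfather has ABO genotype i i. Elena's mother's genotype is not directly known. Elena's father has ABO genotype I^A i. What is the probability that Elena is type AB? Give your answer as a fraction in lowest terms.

1/8

Elena's mother's ABO genotype from I^A I^B × i i: 1/2 I^A i, 1/2 I^B i.
Crossing each possibility with the father I^A i and summing P(type AB): 1/2·0 + 1/2·1/4 = 1/8.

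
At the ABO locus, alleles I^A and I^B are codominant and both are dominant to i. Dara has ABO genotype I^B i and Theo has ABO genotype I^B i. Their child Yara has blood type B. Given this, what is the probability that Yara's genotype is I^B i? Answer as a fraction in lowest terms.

2/3

Cross I^B i × I^B i → 1/4 I^B I^B, 1/2 I^B i, 1/4 i i.
Type-B genotypes among offspring: I^B I^B (1/4), I^B i (1/2); total 3/4.
P(I^B i | type B) = (1/2) / (3/4) = 2/3.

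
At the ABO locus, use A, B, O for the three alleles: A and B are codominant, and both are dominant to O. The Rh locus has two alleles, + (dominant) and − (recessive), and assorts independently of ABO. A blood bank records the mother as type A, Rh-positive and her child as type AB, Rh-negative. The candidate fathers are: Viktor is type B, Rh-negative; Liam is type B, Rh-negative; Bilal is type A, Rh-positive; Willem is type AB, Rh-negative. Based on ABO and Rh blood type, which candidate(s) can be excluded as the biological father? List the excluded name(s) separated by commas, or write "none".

Bilal

A candidate is excluded only if no genotype consistent with his phenotype could produce a type AB, Rh-negative child with a type A, Rh-positive mother.
Bilal (type A, Rh+): no genotype consistent with that phenotype can produce a type-AB Rh- child with a type-A mother.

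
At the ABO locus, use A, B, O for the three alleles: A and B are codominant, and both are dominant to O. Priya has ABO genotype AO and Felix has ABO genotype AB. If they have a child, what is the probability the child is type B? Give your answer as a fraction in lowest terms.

1/4

ABO cross AO × AB → offspring phenotypes: 1/2 A, 1/4 B, 1/4 AB.
So P(type B) = 1/4.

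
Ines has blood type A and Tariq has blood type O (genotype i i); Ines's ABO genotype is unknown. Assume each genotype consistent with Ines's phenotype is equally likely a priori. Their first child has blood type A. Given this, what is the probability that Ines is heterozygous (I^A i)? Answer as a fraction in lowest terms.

1/3

Possible genotypes: Ines ∈ {I^A I^A, I^A i}; Tariq ∈ {i i}.
Weight each parental genotype pair by prior × P(type-A child):
  I^A I^A × i i: posterior weight 2/3.
  I^A i × i i: posterior weight 1/3.
Sum the posterior weight over pairs where Ines is I^A i: 1/3.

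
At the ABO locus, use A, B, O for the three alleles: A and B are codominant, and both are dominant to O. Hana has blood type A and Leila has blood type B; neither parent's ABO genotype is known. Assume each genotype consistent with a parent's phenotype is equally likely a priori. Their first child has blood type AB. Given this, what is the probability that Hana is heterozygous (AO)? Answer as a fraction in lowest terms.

1/3

Possible genotypes: Hana ∈ {AA, AO}; Leila ∈ {BB, BO}.
Weight each parental genotype pair by prior × P(type-AB child):
  AA × BB: posterior weight 4/9.
  AA × BO: posterior weight 2/9.
  AO × BB: posterior weight 2/9.
  AO × BO: posterior weight 1/9.
Sum the posterior weight over pairs where Hana is AO: 1/3.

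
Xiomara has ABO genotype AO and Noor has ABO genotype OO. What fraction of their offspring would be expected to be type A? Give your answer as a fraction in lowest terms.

1/2

ABO cross AO × OO → offspring phenotypes: 1/2 O, 1/2 A.
So P(type A) = 1/2.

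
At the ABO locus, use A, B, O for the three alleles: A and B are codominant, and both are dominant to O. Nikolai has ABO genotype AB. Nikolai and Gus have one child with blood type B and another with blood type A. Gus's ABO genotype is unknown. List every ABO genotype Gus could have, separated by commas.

AB, AO, BO, OO

For each candidate genotype of Gus, check whether crossing it with AB can produce every observed child phenotype.
  AA → possible child types {A, AB} ✗
  AB → possible child types {A, B, AB} ✓
  AO → possible child types {A, B, AB} ✓
  BB → possible child types {B, AB} ✗
  BO → possible child types {A, B, AB} ✓
  OO → possible child types {A, B} ✓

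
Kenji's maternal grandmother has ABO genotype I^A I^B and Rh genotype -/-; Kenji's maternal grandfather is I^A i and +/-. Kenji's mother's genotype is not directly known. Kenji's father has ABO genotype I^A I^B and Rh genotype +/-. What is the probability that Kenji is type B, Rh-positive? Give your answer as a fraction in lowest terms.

Kenji's mother's ABO genotype from I^A I^B × I^A i: 1/4 I^A I^A, 1/4 I^A I^B, 1/4 I^A i, 1/4 I^B i.
Crossing each possibility with the father I^A I^B and summing P(type B): 1/4·0 + 1/4·1/4 + 1/4·1/4 + 1/4·1/2 = 1/4.
Similarly for Rh via the mother's Rh distribution: P(Rh+) = 5/8.
Independent loci: 1/4 × 5/8 = 5/32.

5/32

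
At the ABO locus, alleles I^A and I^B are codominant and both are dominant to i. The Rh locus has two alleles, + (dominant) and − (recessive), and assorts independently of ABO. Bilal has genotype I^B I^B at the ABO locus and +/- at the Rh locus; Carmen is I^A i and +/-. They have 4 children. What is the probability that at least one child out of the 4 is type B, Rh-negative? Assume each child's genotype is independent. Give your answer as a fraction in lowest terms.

1695/4096

ABO cross I^B I^B × I^A i → 1/2 B, 1/2 AB.
Rh cross +/- × +/- → 3/4 Rh+, 1/4 Rh-; so P(type B, Rh-negative) = 1/2 × 1/4 = 1/8 per child.
P(none) = (7/8)^4 = 2401/4096; P(at least one) = 1 − 2401/4096 = 1695/4096.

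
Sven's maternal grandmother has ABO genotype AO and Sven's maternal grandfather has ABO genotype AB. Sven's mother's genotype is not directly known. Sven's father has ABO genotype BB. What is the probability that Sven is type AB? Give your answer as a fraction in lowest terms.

Sven's mother's ABO genotype from AO × AB: 1/4 AA, 1/4 AB, 1/4 AO, 1/4 BO.
Crossing each possibility with the father BB and summing P(type AB): 1/4·1 + 1/4·1/2 + 1/4·1/2 + 1/4·0 = 1/2.

1/2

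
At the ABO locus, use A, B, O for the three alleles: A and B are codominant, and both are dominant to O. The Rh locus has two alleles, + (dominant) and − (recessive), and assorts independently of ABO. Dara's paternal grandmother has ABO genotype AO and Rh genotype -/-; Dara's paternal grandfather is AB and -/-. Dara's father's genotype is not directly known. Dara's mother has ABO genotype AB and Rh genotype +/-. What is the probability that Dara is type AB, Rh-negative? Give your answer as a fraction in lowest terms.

3/16

Dara's father's ABO genotype from AO × AB: 1/4 AA, 1/4 AB, 1/4 AO, 1/4 BO.
Crossing each possibility with the mother AB and summing P(type AB): 1/4·1/2 + 1/4·1/2 + 1/4·1/4 + 1/4·1/4 = 3/8.
Similarly for Rh via the father's Rh distribution: P(Rh-) = 1/2.
Independent loci: 3/8 × 1/2 = 3/16.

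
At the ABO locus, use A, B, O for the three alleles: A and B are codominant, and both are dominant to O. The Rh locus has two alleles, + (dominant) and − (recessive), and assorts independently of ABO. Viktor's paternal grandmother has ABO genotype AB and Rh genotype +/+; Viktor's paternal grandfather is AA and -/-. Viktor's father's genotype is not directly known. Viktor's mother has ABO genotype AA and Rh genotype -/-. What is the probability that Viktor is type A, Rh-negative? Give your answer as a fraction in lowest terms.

Viktor's father's ABO genotype from AB × AA: 1/2 AA, 1/2 AB.
Crossing each possibility with the mother AA and summing P(type A): 1/2·1 + 1/2·1/2 = 3/4.
Similarly for Rh via the father's Rh distribution: P(Rh-) = 1/2.
Independent loci: 3/4 × 1/2 = 3/8.

3/8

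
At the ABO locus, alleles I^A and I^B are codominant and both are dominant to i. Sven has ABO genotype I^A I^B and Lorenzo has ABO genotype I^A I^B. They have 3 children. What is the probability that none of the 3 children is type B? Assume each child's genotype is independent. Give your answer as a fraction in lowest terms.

27/64

ABO cross I^A I^B × I^A I^B → 1/4 A, 1/4 B, 1/2 AB.
So P(type B) = 1/4 per child.
P(not type B) = 3/4 for one child; (3/4)^3 = 27/64.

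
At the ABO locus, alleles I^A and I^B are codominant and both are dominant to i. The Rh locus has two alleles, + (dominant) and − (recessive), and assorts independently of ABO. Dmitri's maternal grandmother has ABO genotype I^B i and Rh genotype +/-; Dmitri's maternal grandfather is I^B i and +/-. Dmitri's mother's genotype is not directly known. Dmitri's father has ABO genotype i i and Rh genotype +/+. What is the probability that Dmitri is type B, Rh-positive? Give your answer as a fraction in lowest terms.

1/2

Dmitri's mother's ABO genotype from I^B i × I^B i: 1/4 I^B I^B, 1/2 I^B i, 1/4 i i.
Crossing each possibility with the father i i and summing P(type B): 1/4·1 + 1/2·1/2 + 1/4·0 = 1/2.
Similarly for Rh via the mother's Rh distribution: P(Rh+) = 1.
Independent loci: 1/2 × 1 = 1/2.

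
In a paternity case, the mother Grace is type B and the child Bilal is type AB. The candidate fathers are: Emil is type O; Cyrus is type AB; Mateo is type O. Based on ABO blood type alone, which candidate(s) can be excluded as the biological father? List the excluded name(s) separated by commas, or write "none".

A candidate is excluded only if no genotype consistent with his phenotype could produce a type AB child with a type B mother.
Emil (type O): no genotype consistent with that phenotype can produce a type-AB child with a type-B mother.
Mateo (type O): no genotype consistent with that phenotype can produce a type-AB child with a type-B mother.

Emil, Mateo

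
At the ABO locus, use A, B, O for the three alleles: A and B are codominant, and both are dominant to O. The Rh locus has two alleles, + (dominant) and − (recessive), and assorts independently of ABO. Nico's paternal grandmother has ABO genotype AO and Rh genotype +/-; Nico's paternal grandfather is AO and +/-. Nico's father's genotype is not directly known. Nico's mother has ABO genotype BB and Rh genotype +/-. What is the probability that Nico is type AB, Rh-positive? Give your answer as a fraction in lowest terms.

Nico's father's ABO genotype from AO × AO: 1/4 AA, 1/2 AO, 1/4 OO.
Crossing each possibility with the mother BB and summing P(type AB): 1/4·1 + 1/2·1/2 + 1/4·0 = 1/2.
Similarly for Rh via the father's Rh distribution: P(Rh+) = 3/4.
Independent loci: 1/2 × 3/4 = 3/8.

3/8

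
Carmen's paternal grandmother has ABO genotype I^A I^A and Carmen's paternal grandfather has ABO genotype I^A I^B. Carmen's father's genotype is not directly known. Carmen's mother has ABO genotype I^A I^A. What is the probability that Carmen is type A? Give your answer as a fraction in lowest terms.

Carmen's father's ABO genotype from I^A I^A × I^A I^B: 1/2 I^A I^A, 1/2 I^A I^B.
Crossing each possibility with the mother I^A I^A and summing P(type A): 1/2·1 + 1/2·1/2 = 3/4.

3/4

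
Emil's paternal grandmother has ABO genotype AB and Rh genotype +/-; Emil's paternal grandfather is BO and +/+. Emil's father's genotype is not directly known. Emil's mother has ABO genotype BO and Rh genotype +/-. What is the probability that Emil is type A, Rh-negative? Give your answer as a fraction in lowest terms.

1/64

Emil's father's ABO genotype from AB × BO: 1/4 AB, 1/4 AO, 1/4 BB, 1/4 BO.
Crossing each possibility with the mother BO and summing P(type A): 1/4·1/4 + 1/4·1/4 + 1/4·0 + 1/4·0 = 1/8.
Similarly for Rh via the father's Rh distribution: P(Rh-) = 1/8.
Independent loci: 1/8 × 1/8 = 1/64.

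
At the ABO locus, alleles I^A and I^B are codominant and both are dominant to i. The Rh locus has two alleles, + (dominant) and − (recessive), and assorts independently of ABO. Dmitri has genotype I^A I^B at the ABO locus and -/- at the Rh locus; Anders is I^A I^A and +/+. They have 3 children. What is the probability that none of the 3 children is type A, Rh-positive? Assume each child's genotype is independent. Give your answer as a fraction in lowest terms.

ABO cross I^A I^B × I^A I^A → 1/2 A, 1/2 AB.
Rh cross -/- × +/+ → 1 Rh+; so P(type A, Rh-positive) = 1/2 × 1 = 1/2 per child.
P(not type A, Rh-positive) = 1/2 for one child; (1/2)^3 = 1/8.

1/8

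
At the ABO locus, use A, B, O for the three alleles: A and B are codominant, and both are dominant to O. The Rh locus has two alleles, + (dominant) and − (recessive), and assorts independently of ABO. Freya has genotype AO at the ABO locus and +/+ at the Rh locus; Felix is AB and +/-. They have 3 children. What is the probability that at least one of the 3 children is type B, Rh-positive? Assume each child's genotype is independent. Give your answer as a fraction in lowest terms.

37/64

ABO cross AO × AB → 1/2 A, 1/4 B, 1/4 AB.
Rh cross +/+ × +/- → 1 Rh+; so P(type B, Rh-positive) = 1/4 × 1 = 1/4 per child.
P(none) = (3/4)^3 = 27/64; P(at least one) = 1 − 27/64 = 37/64.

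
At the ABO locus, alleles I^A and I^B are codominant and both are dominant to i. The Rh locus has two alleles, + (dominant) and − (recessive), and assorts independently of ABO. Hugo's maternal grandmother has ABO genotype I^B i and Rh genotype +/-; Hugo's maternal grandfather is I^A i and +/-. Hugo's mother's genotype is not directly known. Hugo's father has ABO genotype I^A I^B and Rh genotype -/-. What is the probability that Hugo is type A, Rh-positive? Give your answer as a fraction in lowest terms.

Hugo's mother's ABO genotype from I^B i × I^A i: 1/4 I^A I^B, 1/4 I^A i, 1/4 I^B i, 1/4 i i.
Crossing each possibility with the father I^A I^B and summing P(type A): 1/4·1/4 + 1/4·1/2 + 1/4·1/4 + 1/4·1/2 = 3/8.
Similarly for Rh via the mother's Rh distribution: P(Rh+) = 1/2.
Independent loci: 3/8 × 1/2 = 3/16.

3/16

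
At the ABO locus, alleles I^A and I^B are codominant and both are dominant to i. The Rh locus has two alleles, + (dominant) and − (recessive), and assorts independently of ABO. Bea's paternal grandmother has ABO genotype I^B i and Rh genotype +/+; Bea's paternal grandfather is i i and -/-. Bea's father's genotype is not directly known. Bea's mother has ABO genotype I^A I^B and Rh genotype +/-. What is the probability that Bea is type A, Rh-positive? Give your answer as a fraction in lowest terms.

9/32

Bea's father's ABO genotype from I^B i × i i: 1/2 I^B i, 1/2 i i.
Crossing each possibility with the mother I^A I^B and summing P(type A): 1/2·1/4 + 1/2·1/2 = 3/8.
Similarly for Rh via the father's Rh distribution: P(Rh+) = 3/4.
Independent loci: 3/8 × 3/4 = 9/32.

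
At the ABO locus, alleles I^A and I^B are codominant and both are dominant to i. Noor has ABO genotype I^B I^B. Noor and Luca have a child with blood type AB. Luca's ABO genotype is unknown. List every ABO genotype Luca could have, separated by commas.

I^A I^A, I^A I^B, I^A i

For each candidate genotype of Luca, check whether crossing it with I^B I^B can produce every observed child phenotype.
  I^A I^A → possible child types {AB} ✓
  I^A I^B → possible child types {B, AB} ✓
  I^A i → possible child types {B, AB} ✓
  I^B I^B → possible child types {B} ✗
  I^B i → possible child types {B} ✗
  i i → possible child types {B} ✗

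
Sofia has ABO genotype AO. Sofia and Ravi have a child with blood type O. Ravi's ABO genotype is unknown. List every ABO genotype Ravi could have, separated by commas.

For each candidate genotype of Ravi, check whether crossing it with AO can produce every observed child phenotype.
  AA → possible child types {A} ✗
  AB → possible child types {A, B, AB} ✗
  AO → possible child types {O, A} ✓
  BB → possible child types {B, AB} ✗
  BO → possible child types {O, A, B, AB} ✓
  OO → possible child types {O, A} ✓

AO, BO, OO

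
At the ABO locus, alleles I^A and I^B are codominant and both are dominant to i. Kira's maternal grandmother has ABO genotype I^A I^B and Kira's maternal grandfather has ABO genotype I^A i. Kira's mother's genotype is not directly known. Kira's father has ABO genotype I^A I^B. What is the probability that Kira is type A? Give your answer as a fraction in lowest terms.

3/8

Kira's mother's ABO genotype from I^A I^B × I^A i: 1/4 I^A I^A, 1/4 I^A I^B, 1/4 I^A i, 1/4 I^B i.
Crossing each possibility with the father I^A I^B and summing P(type A): 1/4·1/2 + 1/4·1/4 + 1/4·1/2 + 1/4·1/4 = 3/8.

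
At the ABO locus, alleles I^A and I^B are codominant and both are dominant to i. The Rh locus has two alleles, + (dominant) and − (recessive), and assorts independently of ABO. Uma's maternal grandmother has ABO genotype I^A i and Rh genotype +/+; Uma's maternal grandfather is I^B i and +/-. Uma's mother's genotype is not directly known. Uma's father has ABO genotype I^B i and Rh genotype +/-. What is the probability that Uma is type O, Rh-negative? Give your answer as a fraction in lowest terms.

Uma's mother's ABO genotype from I^A i × I^B i: 1/4 I^A I^B, 1/4 I^A i, 1/4 I^B i, 1/4 i i.
Crossing each possibility with the father I^B i and summing P(type O): 1/4·0 + 1/4·1/4 + 1/4·1/4 + 1/4·1/2 = 1/4.
Similarly for Rh via the mother's Rh distribution: P(Rh-) = 1/8.
Independent loci: 1/4 × 1/8 = 1/32.

1/32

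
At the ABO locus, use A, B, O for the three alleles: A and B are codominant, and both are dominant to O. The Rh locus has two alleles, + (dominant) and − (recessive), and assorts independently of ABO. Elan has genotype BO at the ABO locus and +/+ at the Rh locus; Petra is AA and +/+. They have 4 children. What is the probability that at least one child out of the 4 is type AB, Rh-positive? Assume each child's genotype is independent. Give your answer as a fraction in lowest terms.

ABO cross BO × AA → 1/2 A, 1/2 AB.
Rh cross +/+ × +/+ → 1 Rh+; so P(type AB, Rh-positive) = 1/2 × 1 = 1/2 per child.
P(none) = (1/2)^4 = 1/16; P(at least one) = 1 − 1/16 = 15/16.

15/16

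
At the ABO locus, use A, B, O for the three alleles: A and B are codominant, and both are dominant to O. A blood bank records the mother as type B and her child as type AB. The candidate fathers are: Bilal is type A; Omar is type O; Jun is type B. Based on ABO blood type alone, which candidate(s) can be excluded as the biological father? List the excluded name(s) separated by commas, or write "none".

A candidate is excluded only if no genotype consistent with his phenotype could produce a type AB child with a type B mother.
Omar (type O): no genotype consistent with that phenotype can produce a type-AB child with a type-B mother.
Jun (type B): no genotype consistent with that phenotype can produce a type-AB child with a type-B mother.

Omar, Jun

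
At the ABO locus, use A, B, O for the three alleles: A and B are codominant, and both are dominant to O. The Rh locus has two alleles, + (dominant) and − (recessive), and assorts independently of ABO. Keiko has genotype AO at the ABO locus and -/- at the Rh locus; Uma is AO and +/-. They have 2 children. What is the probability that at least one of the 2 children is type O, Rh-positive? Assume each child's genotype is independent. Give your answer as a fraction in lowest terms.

15/64

ABO cross AO × AO → 1/4 O, 3/4 A.
Rh cross -/- × +/- → 1/2 Rh+, 1/2 Rh-; so P(type O, Rh-positive) = 1/4 × 1/2 = 1/8 per child.
P(none) = (7/8)^2 = 49/64; P(at least one) = 1 − 49/64 = 15/64.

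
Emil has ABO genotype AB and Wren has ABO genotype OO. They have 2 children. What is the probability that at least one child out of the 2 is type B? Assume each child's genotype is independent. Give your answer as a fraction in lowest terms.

ABO cross AB × OO → 1/2 A, 1/2 B.
So P(type B) = 1/2 per child.
P(none) = (1/2)^2 = 1/4; P(at least one) = 1 − 1/4 = 3/4.

3/4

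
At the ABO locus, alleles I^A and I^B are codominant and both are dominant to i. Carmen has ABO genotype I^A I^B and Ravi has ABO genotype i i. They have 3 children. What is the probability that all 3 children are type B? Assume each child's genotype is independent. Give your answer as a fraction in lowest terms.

ABO cross I^A I^B × i i → 1/2 A, 1/2 B.
So P(type B) = 1/2 per child.
All 3 independent: (1/2)^3 = 1/8.

1/8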